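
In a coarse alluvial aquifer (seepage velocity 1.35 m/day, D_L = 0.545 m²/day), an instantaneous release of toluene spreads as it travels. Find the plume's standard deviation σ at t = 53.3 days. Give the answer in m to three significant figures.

7.62 m

Dispersive spreading gives a Gaussian with σ² = 2Dt; advection only shifts the center.
σ = √(2 × 0.545 × 53.3) = 7.62 m.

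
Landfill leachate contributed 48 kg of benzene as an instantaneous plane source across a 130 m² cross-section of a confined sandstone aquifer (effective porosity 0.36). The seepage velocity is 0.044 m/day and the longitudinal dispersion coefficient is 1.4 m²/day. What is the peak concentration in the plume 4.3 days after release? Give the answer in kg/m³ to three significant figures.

The peak of an instantaneous 1D plume sits at x = vt; there the Gaussian factor is 1 and C_max = M/(n_e·A·√(4πDt)), where n_e·A is the pore area the mass is dissolved in.
√(4πDt) = √(4π × 1.4 × 4.3) = 8.698 m, so C_max = 48/(0.36 × 130 × 8.698) = 0.118 kg/m³.

0.118 kg/m³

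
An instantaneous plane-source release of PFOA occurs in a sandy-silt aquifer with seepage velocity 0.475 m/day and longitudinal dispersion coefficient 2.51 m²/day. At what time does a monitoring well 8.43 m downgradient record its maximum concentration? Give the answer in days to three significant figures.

9.82 days

For the 1D instantaneous-source solution, setting ∂C/∂t = 0 at fixed x gives v²t² + 2Dt − x² = 0, so t = (√(D² + v²x²) − D)/v².
√(D² + v²x²) = √(2.51² + 0.475² × 8.43²) = 4.726; v² = 0.225625.
t = (4.726 − 2.51)/0.225625 = 9.82 days (vs. the pure-advection estimate x/v = 17.7 d).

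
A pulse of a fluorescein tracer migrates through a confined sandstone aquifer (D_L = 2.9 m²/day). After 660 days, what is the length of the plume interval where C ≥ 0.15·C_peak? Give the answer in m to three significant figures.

241 m

The plume is Gaussian with σ = √(2Dt) = √(2 × 2.9 × 660) = 61.87 m.
C/C_peak = exp(−Δx²/(2σ²)) = 0.15 ⇒ Δx = σ·√(−2 ln 0.15) = 61.87 × 1.948 = 120.5 m.
Width = 2Δx = 241 m.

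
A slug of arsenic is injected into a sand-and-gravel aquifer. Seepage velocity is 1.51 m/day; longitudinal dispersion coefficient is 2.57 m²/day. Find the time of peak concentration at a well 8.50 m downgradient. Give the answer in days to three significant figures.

For the 1D instantaneous-source solution, setting ∂C/∂t = 0 at fixed x gives v²t² + 2Dt − x² = 0, so t = (√(D² + v²x²) − D)/v².
√(D² + v²x²) = √(2.57² + 1.51² × 8.50²) = 13.09; v² = 2.2801.
t = (13.09 − 2.57)/2.2801 = 4.61 days (vs. the pure-advection estimate x/v = 5.63 d).

4.61 days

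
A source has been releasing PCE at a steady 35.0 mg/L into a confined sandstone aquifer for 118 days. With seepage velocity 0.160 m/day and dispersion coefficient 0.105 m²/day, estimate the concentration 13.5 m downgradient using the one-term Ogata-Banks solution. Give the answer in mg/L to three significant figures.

For a continuous step input, C/C₀ ≈ ½·erfc((x−vt)/(2√(Dt))).
vt = 0.160 × 118 = 18.88 m and 2√(Dt) = 2√(0.105 × 118) = 7.040 m.
Argument (x−vt)/(2√(Dt)) = (13.5 − 18.88)/7.040 = -0.7642; ½·erfc(-0.7642) = 0.8601.
C = 35.0 × 0.8601 = 30.1 mg/L.

30.1 mg/L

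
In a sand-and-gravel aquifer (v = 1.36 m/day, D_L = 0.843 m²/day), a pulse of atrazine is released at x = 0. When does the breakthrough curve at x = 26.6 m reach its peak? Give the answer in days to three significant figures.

19.1 days

For the 1D instantaneous-source solution, setting ∂C/∂t = 0 at fixed x gives v²t² + 2Dt − x² = 0, so t = (√(D² + v²x²) − D)/v².
√(D² + v²x²) = √(0.843² + 1.36² × 26.6²) = 36.19; v² = 1.8496.
t = (36.19 − 0.843)/1.8496 = 19.1 days (vs. the pure-advection estimate x/v = 19.6 d).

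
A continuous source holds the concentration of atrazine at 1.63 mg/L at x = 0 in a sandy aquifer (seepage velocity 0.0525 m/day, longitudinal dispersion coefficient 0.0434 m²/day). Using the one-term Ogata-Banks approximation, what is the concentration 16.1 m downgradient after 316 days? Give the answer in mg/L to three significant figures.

0.876 mg/L

For a continuous step input, C/C₀ ≈ ½·erfc((x−vt)/(2√(Dt))).
vt = 0.0525 × 316 = 16.59 m and 2√(Dt) = 2√(0.0434 × 316) = 7.407 m.
Argument (x−vt)/(2√(Dt)) = (16.1 − 16.59)/7.407 = -0.06615; ½·erfc(-0.06615) = 0.5373.
C = 1.63 × 0.5373 = 0.876 mg/L.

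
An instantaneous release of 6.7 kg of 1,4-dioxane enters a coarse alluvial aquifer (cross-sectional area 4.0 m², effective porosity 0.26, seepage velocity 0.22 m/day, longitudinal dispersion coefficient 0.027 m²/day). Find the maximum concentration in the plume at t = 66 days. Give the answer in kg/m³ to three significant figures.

The peak of an instantaneous 1D plume sits at x = vt; there the Gaussian factor is 1 and C_max = M/(n_e·A·√(4πDt)), where n_e·A is the pore area the mass is dissolved in.
√(4πDt) = √(4π × 0.027 × 66) = 4.732 m, so C_max = 6.7/(0.26 × 4.0 × 4.732) = 1.36 kg/m³.

1.36 kg/m³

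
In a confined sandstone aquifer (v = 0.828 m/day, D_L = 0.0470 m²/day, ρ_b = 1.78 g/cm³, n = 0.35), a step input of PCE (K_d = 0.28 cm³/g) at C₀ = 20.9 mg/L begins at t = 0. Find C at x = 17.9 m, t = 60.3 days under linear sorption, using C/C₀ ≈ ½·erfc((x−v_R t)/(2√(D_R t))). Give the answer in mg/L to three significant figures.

20.1 mg/L

Retardation factor R = 1 + ρ_b·K_d/n = 1 + 1.78 × 0.28/0.35 = 2.424.
Sorption retards both mechanisms: v_R = v/R = 0.3416 m/day, D_R = D/R = 0.01939 m²/day.
v_R·t = 0.3416 × 60.3 = 20.59848 m; 2√(D_R t) = 2.163 m; argument = (17.9 − 20.59848)/2.163 = -1.248.
C = C₀ × ½·erfc(-1.248) = 20.9 × 0.9612 = 20.1 mg/L.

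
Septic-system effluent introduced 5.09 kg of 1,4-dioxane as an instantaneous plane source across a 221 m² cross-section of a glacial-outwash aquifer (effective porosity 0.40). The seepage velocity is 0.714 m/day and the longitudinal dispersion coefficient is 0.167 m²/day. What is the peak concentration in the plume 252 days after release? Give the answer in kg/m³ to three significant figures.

The peak of an instantaneous 1D plume sits at x = vt; there the Gaussian factor is 1 and C_max = M/(n_e·A·√(4πDt)), where n_e·A is the pore area the mass is dissolved in.
√(4πDt) = √(4π × 0.167 × 252) = 23.00 m, so C_max = 5.09/(0.40 × 221 × 23.00) = 0.00250 kg/m³.

0.00250 kg/m³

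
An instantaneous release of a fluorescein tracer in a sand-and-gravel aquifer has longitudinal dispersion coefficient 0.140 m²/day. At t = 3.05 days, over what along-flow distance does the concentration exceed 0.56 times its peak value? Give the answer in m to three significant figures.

The plume is Gaussian with σ = √(2Dt) = √(2 × 0.140 × 3.05) = 0.9241 m.
C/C_peak = exp(−Δx²/(2σ²)) = 0.56 ⇒ Δx = σ·√(−2 ln 0.56) = 0.9241 × 1.077 = 0.9953 m.
Width = 2Δx = 1.99 m.

1.99 m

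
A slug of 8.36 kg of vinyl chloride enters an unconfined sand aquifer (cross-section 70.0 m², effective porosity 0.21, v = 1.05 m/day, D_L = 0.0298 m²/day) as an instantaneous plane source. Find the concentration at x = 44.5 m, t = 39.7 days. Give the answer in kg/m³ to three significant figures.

For an instantaneous plane source, C(x,t) = M/(n_e·A·√(4πDt)) · exp(−(x−vt)²/(4Dt)), with n_e·A the pore (flow) area.
Plume center vt = 1.05 × 39.7 = 41.685 m, so the well at 44.5 m is 2.815 m downgradient of the peak.
√(4πDt) = 3.856 m, giving peak height M/(n_e·A·√(4πDt)) = 8.36/(0.21 × 70.0 × 3.856) = 0.1475 kg/m³.
(x−vt)²/(4Dt) = (2.815)²/(4 × 0.0298 × 39.7) = 1.675; exp(−1.675) = 0.1873.
C = 0.1475 × 0.1873 = 0.0276 kg/m³.

0.0276 kg/m³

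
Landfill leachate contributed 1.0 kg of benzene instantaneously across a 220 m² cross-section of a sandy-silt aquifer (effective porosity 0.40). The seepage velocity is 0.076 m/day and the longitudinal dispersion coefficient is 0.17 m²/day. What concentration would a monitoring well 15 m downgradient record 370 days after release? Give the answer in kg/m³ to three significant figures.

For an instantaneous plane source, C(x,t) = M/(n_e·A·√(4πDt)) · exp(−(x−vt)²/(4Dt)), with n_e·A the pore (flow) area.
Plume center vt = 0.076 × 370 = 28.12 m, so the well at 15 m is 13.12 m upgradient of the peak.
√(4πDt) = 28.11 m, giving peak height M/(n_e·A·√(4πDt)) = 1.0/(0.40 × 220 × 28.11) = 0.0004043 kg/m³.
(x−vt)²/(4Dt) = (-13.12)²/(4 × 0.17 × 370) = 0.6842; exp(−0.6842) = 0.5045.
C = 0.0004043 × 0.5045 = 0.000204 kg/m³.

0.000204 kg/m³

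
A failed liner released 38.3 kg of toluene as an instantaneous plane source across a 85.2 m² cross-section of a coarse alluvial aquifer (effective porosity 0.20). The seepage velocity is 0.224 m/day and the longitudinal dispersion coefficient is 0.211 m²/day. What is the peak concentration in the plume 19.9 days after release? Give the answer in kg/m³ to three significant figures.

0.309 kg/m³

The peak of an instantaneous 1D plume sits at x = vt; there the Gaussian factor is 1 and C_max = M/(n_e·A·√(4πDt)), where n_e·A is the pore area the mass is dissolved in.
√(4πDt) = √(4π × 0.211 × 19.9) = 7.264 m, so C_max = 38.3/(0.20 × 85.2 × 7.264) = 0.309 kg/m³.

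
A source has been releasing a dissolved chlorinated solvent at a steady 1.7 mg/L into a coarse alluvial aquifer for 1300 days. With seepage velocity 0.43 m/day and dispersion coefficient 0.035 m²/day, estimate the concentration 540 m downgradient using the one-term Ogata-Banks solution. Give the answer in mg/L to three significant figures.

For a continuous step input, C/C₀ ≈ ½·erfc((x−vt)/(2√(Dt))).
vt = 0.43 × 1300 = 559 m and 2√(Dt) = 2√(0.035 × 1300) = 13.49 m.
Argument (x−vt)/(2√(Dt)) = (540 − 559)/13.49 = -1.408; ½·erfc(-1.408) = 0.9768.
C = 1.7 × 0.9768 = 1.66 mg/L.

1.66 mg/L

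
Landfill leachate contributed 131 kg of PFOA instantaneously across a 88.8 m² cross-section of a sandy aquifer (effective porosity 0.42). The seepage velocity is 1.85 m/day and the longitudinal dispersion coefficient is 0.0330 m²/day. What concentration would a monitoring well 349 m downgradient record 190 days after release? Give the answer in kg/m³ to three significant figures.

0.308 kg/m³

For an instantaneous plane source, C(x,t) = M/(n_e·A·√(4πDt)) · exp(−(x−vt)²/(4Dt)), with n_e·A the pore (flow) area.
Plume center vt = 1.85 × 190 = 351.5 m, so the well at 349 m is 2.5 m upgradient of the peak.
√(4πDt) = 8.876 m, giving peak height M/(n_e·A·√(4πDt)) = 131/(0.42 × 88.8 × 8.876) = 0.3957 kg/m³.
(x−vt)²/(4Dt) = (-2.5)²/(4 × 0.0330 × 190) = 0.2492; exp(−0.2492) = 0.7794.
C = 0.3957 × 0.7794 = 0.308 kg/m³.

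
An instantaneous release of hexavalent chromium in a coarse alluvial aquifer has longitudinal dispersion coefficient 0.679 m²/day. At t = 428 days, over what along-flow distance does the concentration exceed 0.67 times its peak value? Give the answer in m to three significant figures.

43.2 m

The plume is Gaussian with σ = √(2Dt) = √(2 × 0.679 × 428) = 24.11 m.
C/C_peak = exp(−Δx²/(2σ²)) = 0.67 ⇒ Δx = σ·√(−2 ln 0.67) = 24.11 × 0.8950 = 21.58 m.
Width = 2Δx = 43.2 m.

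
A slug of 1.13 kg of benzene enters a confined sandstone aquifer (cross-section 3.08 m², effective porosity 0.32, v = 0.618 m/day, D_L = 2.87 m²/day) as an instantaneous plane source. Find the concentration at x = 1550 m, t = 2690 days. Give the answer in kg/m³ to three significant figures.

0.00244 kg/m³

For an instantaneous plane source, C(x,t) = M/(n_e·A·√(4πDt)) · exp(−(x−vt)²/(4Dt)), with n_e·A the pore (flow) area.
Plume center vt = 0.618 × 2690 = 1662.42 m, so the well at 1550 m is 112.42 m upgradient of the peak.
√(4πDt) = 311.5 m, giving peak height M/(n_e·A·√(4πDt)) = 1.13/(0.32 × 3.08 × 311.5) = 0.003681 kg/m³.
(x−vt)²/(4Dt) = (-112.42)²/(4 × 2.87 × 2690) = 0.4093; exp(−0.4093) = 0.6641.
C = 0.003681 × 0.6641 = 0.00244 kg/m³.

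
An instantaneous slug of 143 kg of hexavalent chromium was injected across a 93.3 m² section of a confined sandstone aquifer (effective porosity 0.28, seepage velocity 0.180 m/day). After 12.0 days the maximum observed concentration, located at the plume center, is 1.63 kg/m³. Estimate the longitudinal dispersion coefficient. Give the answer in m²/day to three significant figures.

0.0748 m²/day

At the plume center C_max = M/(n_e·A·√(4πDt)), so D = M²/(4πt·(n_e·A·C_max)²).
n_e·A·C_max = 0.28 × 93.3 × 1.63 = 42.58 kg/m.
D = 143²/(4π × 12.0 × 42.58²) = 0.0748 m²/day.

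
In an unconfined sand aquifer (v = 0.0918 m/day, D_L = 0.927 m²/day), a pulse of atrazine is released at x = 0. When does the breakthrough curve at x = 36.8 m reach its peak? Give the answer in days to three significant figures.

306 days

For the 1D instantaneous-source solution, setting ∂C/∂t = 0 at fixed x gives v²t² + 2Dt − x² = 0, so t = (√(D² + v²x²) − D)/v².
√(D² + v²x²) = √(0.927² + 0.0918² × 36.8²) = 3.503; v² = 0.00842724.
t = (3.503 − 0.927)/0.00842724 = 306 days (vs. the pure-advection estimate x/v = 401 d).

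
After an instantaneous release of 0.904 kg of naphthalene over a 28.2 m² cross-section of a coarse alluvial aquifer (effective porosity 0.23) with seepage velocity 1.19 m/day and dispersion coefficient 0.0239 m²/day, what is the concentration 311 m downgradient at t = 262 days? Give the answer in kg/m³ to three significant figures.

For an instantaneous plane source, C(x,t) = M/(n_e·A·√(4πDt)) · exp(−(x−vt)²/(4Dt)), with n_e·A the pore (flow) area.
Plume center vt = 1.19 × 262 = 311.78 m, so the well at 311 m is 0.78 m upgradient of the peak.
√(4πDt) = 8.871 m, giving peak height M/(n_e·A·√(4πDt)) = 0.904/(0.23 × 28.2 × 8.871) = 0.01571 kg/m³.
(x−vt)²/(4Dt) = (-0.78)²/(4 × 0.0239 × 262) = 0.02429; exp(−0.02429) = 0.9760.
C = 0.01571 × 0.9760 = 0.0153 kg/m³.

0.0153 kg/m³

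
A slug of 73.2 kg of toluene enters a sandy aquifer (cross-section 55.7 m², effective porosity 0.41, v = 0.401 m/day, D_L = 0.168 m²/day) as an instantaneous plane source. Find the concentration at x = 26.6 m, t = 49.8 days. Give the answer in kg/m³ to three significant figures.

For an instantaneous plane source, C(x,t) = M/(n_e·A·√(4πDt)) · exp(−(x−vt)²/(4Dt)), with n_e·A the pore (flow) area.
Plume center vt = 0.401 × 49.8 = 19.9698 m, so the well at 26.6 m is 6.6302 m downgradient of the peak.
√(4πDt) = 10.25 m, giving peak height M/(n_e·A·√(4πDt)) = 73.2/(0.41 × 55.7 × 10.25) = 0.3127 kg/m³.
(x−vt)²/(4Dt) = (6.6302)²/(4 × 0.168 × 49.8) = 1.314; exp(−1.314) = 0.2687.
C = 0.3127 × 0.2687 = 0.0840 kg/m³.

0.0840 kg/m³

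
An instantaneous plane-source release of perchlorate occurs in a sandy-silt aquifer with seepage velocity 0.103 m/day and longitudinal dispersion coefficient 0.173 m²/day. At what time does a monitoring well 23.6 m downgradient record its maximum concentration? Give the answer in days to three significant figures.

213 days

For the 1D instantaneous-source solution, setting ∂C/∂t = 0 at fixed x gives v²t² + 2Dt − x² = 0, so t = (√(D² + v²x²) − D)/v².
√(D² + v²x²) = √(0.173² + 0.103² × 23.6²) = 2.437; v² = 0.010609.
t = (2.437 − 0.173)/0.010609 = 213 days (vs. the pure-advection estimate x/v = 229 d).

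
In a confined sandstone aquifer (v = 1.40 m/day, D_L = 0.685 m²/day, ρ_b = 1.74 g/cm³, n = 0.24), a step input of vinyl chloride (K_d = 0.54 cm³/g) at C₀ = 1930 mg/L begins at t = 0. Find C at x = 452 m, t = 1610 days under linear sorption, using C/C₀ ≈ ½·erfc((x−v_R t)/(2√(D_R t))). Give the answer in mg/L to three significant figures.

1200 mg/L

Retardation factor R = 1 + ρ_b·K_d/n = 1 + 1.74 × 0.54/0.24 = 4.915.
Sorption retards both mechanisms: v_R = v/R = 0.2848 m/day, D_R = D/R = 0.1394 m²/day.
v_R·t = 0.2848 × 1610 = 458.528 m; 2√(D_R t) = 29.96 m; argument = (452 − 458.528)/29.96 = -0.2179.
C = C₀ × ½·erfc(-0.2179) = 1930 × 0.6210 = 1200 mg/L.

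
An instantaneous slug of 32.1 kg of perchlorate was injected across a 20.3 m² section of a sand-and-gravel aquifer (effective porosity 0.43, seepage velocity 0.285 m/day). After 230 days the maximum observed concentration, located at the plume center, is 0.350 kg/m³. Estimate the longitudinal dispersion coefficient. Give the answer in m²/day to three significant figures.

At the plume center C_max = M/(n_e·A·√(4πDt)), so D = M²/(4πt·(n_e·A·C_max)²).
n_e·A·C_max = 0.43 × 20.3 × 0.350 = 3.055 kg/m.
D = 32.1²/(4π × 230 × 3.055²) = 0.0382 m²/day.

0.0382 m²/day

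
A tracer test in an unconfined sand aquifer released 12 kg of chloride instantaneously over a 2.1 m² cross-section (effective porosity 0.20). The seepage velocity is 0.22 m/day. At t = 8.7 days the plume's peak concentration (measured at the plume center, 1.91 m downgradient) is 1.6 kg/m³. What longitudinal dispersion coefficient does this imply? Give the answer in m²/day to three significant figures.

2.92 m²/day

At the plume center C_max = M/(n_e·A·√(4πDt)), so D = M²/(4πt·(n_e·A·C_max)²).
n_e·A·C_max = 0.20 × 2.1 × 1.6 = 0.6720 kg/m.
D = 12²/(4π × 8.7 × 0.6720²) = 2.92 m²/day.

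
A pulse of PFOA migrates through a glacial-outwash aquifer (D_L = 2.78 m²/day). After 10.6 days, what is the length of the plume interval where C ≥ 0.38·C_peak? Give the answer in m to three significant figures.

21.4 m

The plume is Gaussian with σ = √(2Dt) = √(2 × 2.78 × 10.6) = 7.677 m.
C/C_peak = exp(−Δx²/(2σ²)) = 0.38 ⇒ Δx = σ·√(−2 ln 0.38) = 7.677 × 1.391 = 10.68 m.
Width = 2Δx = 21.4 m.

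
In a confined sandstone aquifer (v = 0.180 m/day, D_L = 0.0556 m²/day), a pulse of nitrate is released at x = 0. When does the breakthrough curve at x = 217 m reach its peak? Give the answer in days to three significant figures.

For the 1D instantaneous-source solution, setting ∂C/∂t = 0 at fixed x gives v²t² + 2Dt − x² = 0, so t = (√(D² + v²x²) − D)/v².
√(D² + v²x²) = √(0.0556² + 0.180² × 217²) = 39.06; v² = 0.0324.
t = (39.06 − 0.0556)/0.0324 = 1200 days (vs. the pure-advection estimate x/v = 1210 d).

1200 days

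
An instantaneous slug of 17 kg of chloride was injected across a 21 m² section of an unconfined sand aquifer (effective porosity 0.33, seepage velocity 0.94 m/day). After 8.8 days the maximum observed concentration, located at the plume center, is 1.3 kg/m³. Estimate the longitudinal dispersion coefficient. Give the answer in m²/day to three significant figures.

At the plume center C_max = M/(n_e·A·√(4πDt)), so D = M²/(4πt·(n_e·A·C_max)²).
n_e·A·C_max = 0.33 × 21 × 1.3 = 9.009 kg/m.
D = 17²/(4π × 8.8 × 9.009²) = 0.0322 m²/day.

0.0322 m²/day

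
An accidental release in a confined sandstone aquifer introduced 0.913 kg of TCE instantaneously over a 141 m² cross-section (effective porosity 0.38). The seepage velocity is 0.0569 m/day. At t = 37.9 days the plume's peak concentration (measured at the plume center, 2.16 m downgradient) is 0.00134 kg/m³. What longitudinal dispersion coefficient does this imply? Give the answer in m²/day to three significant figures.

0.340 m²/day

At the plume center C_max = M/(n_e·A·√(4πDt)), so D = M²/(4πt·(n_e·A·C_max)²).
n_e·A·C_max = 0.38 × 141 × 0.00134 = 0.07180 kg/m.
D = 0.913²/(4π × 37.9 × 0.07180²) = 0.340 m²/day.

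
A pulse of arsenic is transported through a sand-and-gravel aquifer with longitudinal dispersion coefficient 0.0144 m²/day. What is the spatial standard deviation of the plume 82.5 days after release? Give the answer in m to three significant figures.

1.54 m

Dispersive spreading gives a Gaussian with σ² = 2Dt; advection only shifts the center.
σ = √(2 × 0.0144 × 82.5) = 1.54 m.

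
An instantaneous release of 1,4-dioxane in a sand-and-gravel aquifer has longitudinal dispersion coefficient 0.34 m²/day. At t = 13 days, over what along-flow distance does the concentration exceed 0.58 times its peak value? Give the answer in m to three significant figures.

The plume is Gaussian with σ = √(2Dt) = √(2 × 0.34 × 13) = 2.973 m.
C/C_peak = exp(−Δx²/(2σ²)) = 0.58 ⇒ Δx = σ·√(−2 ln 0.58) = 2.973 × 1.044 = 3.104 m.
Width = 2Δx = 6.21 m.

6.21 m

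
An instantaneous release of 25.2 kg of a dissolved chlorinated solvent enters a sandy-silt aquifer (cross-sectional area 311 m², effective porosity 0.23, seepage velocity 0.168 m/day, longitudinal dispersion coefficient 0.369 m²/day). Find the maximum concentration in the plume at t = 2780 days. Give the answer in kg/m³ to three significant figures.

The peak of an instantaneous 1D plume sits at x = vt; there the Gaussian factor is 1 and C_max = M/(n_e·A·√(4πDt)), where n_e·A is the pore area the mass is dissolved in.
√(4πDt) = √(4π × 0.369 × 2780) = 113.5 m, so C_max = 25.2/(0.23 × 311 × 113.5) = 0.00310 kg/m³.

0.00310 kg/m³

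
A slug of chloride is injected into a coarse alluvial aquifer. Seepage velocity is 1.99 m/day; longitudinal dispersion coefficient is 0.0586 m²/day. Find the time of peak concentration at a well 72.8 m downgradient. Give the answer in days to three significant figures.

For the 1D instantaneous-source solution, setting ∂C/∂t = 0 at fixed x gives v²t² + 2Dt − x² = 0, so t = (√(D² + v²x²) − D)/v².
√(D² + v²x²) = √(0.0586² + 1.99² × 72.8²) = 144.9; v² = 3.9601.
t = (144.9 − 0.0586)/3.9601 = 36.6 days (vs. the pure-advection estimate x/v = 36.6 d).

36.6 days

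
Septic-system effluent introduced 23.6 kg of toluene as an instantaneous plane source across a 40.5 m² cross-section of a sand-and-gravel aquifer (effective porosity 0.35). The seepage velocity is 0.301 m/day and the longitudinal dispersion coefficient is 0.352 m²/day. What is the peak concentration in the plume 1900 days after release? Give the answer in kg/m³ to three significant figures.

The peak of an instantaneous 1D plume sits at x = vt; there the Gaussian factor is 1 and C_max = M/(n_e·A·√(4πDt)), where n_e·A is the pore area the mass is dissolved in.
√(4πDt) = √(4π × 0.352 × 1900) = 91.68 m, so C_max = 23.6/(0.35 × 40.5 × 91.68) = 0.0182 kg/m³.

0.0182 kg/m³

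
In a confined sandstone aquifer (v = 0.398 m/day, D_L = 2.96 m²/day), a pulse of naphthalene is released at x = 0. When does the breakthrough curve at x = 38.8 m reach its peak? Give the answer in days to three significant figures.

80.6 days

For the 1D instantaneous-source solution, setting ∂C/∂t = 0 at fixed x gives v²t² + 2Dt − x² = 0, so t = (√(D² + v²x²) − D)/v².
√(D² + v²x²) = √(2.96² + 0.398² × 38.8²) = 15.72; v² = 0.158404.
t = (15.72 − 2.96)/0.158404 = 80.6 days (vs. the pure-advection estimate x/v = 97.5 d).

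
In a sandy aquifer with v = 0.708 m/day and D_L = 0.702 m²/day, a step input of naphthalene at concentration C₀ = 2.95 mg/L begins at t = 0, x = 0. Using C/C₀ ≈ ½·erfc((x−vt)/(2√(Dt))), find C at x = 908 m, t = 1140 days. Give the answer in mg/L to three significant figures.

For a continuous step input, C/C₀ ≈ ½·erfc((x−vt)/(2√(Dt))).
vt = 0.708 × 1140 = 807.12 m and 2√(Dt) = 2√(0.702 × 1140) = 56.58 m.
Argument (x−vt)/(2√(Dt)) = (908 − 807.12)/56.58 = 1.783; ½·erfc(1.783) = 0.005842.
C = 2.95 × 0.005842 = 0.0172 mg/L.

0.0172 mg/L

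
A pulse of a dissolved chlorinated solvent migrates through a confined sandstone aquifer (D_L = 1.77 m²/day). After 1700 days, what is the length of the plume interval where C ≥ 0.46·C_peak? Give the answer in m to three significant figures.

The plume is Gaussian with σ = √(2Dt) = √(2 × 1.77 × 1700) = 77.58 m.
C/C_peak = exp(−Δx²/(2σ²)) = 0.46 ⇒ Δx = σ·√(−2 ln 0.46) = 77.58 × 1.246 = 96.66 m.
Width = 2Δx = 193 m.

193 m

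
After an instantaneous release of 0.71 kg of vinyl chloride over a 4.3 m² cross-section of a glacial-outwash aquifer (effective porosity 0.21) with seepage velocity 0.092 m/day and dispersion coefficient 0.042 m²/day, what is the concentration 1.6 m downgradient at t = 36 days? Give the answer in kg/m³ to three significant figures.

For an instantaneous plane source, C(x,t) = M/(n_e·A·√(4πDt)) · exp(−(x−vt)²/(4Dt)), with n_e·A the pore (flow) area.
Plume center vt = 0.092 × 36 = 3.312 m, so the well at 1.6 m is 1.712 m upgradient of the peak.
√(4πDt) = 4.359 m, giving peak height M/(n_e·A·√(4πDt)) = 0.71/(0.21 × 4.3 × 4.359) = 0.1804 kg/m³.
(x−vt)²/(4Dt) = (-1.712)²/(4 × 0.042 × 36) = 0.4846; exp(−0.4846) = 0.6159.
C = 0.1804 × 0.6159 = 0.111 kg/m³.

0.111 kg/m³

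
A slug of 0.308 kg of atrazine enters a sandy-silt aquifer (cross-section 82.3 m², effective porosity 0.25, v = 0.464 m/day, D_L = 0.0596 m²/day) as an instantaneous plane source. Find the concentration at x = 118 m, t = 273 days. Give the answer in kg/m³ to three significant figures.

For an instantaneous plane source, C(x,t) = M/(n_e·A·√(4πDt)) · exp(−(x−vt)²/(4Dt)), with n_e·A the pore (flow) area.
Plume center vt = 0.464 × 273 = 126.672 m, so the well at 118 m is 8.672 m upgradient of the peak.
√(4πDt) = 14.30 m, giving peak height M/(n_e·A·√(4πDt)) = 0.308/(0.25 × 82.3 × 14.30) = 0.001047 kg/m³.
(x−vt)²/(4Dt) = (-8.672)²/(4 × 0.0596 × 273) = 1.155; exp(−1.155) = 0.3151.
C = 0.001047 × 0.3151 = 0.000330 kg/m³.

0.000330 kg/m³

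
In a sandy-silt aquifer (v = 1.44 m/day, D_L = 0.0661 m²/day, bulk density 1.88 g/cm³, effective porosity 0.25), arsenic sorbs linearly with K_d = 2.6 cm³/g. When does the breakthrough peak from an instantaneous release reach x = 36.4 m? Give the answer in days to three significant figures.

519 days

Retardation factor R = 1 + ρ_b·K_d/n = 1 + 1.88 × 2.6/0.25 = 20.55.
Sorption retards both mechanisms: v_R = v/R = 0.07007 m/day, D_R = D/R = 0.003217 m²/day.
Peak time from v_R²t² + 2D_R t − x² = 0: t = (√(D_R² + v_R²x²) − D_R)/v_R².
√(D_R² + v_R²x²) = √(0.003217² + 0.07007² × 36.4²) = 2.551; v_R² = 0.004910.
t = (2.551 − 0.003217)/0.004910 = 519 days.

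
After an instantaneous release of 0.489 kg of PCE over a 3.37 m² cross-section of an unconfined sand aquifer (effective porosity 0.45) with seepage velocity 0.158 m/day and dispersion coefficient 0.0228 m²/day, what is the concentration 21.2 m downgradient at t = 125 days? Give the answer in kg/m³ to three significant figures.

For an instantaneous plane source, C(x,t) = M/(n_e·A·√(4πDt)) · exp(−(x−vt)²/(4Dt)), with n_e·A the pore (flow) area.
Plume center vt = 0.158 × 125 = 19.75 m, so the well at 21.2 m is 1.45 m downgradient of the peak.
√(4πDt) = 5.984 m, giving peak height M/(n_e·A·√(4πDt)) = 0.489/(0.45 × 3.37 × 5.984) = 0.05389 kg/m³.
(x−vt)²/(4Dt) = (1.45)²/(4 × 0.0228 × 125) = 0.1844; exp(−0.1844) = 0.8316.
C = 0.05389 × 0.8316 = 0.0448 kg/m³.

0.0448 kg/m³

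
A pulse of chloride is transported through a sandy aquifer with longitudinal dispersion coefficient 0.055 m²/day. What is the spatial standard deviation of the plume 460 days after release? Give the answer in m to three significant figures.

7.11 m

Dispersive spreading gives a Gaussian with σ² = 2Dt; advection only shifts the center.
σ = √(2 × 0.055 × 460) = 7.11 m.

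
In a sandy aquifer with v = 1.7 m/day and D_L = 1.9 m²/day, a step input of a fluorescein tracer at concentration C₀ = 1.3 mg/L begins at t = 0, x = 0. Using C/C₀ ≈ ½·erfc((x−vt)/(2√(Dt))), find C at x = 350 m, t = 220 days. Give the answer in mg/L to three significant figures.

For a continuous step input, C/C₀ ≈ ½·erfc((x−vt)/(2√(Dt))).
vt = 1.7 × 220 = 374 m and 2√(Dt) = 2√(1.9 × 220) = 40.89 m.
Argument (x−vt)/(2√(Dt)) = (350 − 374)/40.89 = -0.5869; ½·erfc(-0.5869) = 0.7967.
C = 1.3 × 0.7967 = 1.04 mg/L.

1.04 mg/L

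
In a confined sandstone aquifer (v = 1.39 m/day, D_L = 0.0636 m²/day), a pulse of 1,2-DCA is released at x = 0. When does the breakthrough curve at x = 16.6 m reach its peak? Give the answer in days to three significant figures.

For the 1D instantaneous-source solution, setting ∂C/∂t = 0 at fixed x gives v²t² + 2Dt − x² = 0, so t = (√(D² + v²x²) − D)/v².
√(D² + v²x²) = √(0.0636² + 1.39² × 16.6²) = 23.07; v² = 1.9321.
t = (23.07 − 0.0636)/1.9321 = 11.9 days (vs. the pure-advection estimate x/v = 11.9 d).

11.9 days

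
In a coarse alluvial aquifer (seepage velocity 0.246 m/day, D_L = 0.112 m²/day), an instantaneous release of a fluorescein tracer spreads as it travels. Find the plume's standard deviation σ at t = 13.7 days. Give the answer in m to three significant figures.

Dispersive spreading gives a Gaussian with σ² = 2Dt; advection only shifts the center.
σ = √(2 × 0.112 × 13.7) = 1.75 m.

1.75 m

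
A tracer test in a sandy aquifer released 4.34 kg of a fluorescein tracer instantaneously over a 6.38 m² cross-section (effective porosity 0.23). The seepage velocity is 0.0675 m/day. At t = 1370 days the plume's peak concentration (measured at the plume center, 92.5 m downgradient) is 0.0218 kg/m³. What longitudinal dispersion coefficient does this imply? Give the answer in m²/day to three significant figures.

1.07 m²/day

At the plume center C_max = M/(n_e·A·√(4πDt)), so D = M²/(4πt·(n_e·A·C_max)²).
n_e·A·C_max = 0.23 × 6.38 × 0.0218 = 0.03199 kg/m.
D = 4.34²/(4π × 1370 × 0.03199²) = 1.07 m²/day.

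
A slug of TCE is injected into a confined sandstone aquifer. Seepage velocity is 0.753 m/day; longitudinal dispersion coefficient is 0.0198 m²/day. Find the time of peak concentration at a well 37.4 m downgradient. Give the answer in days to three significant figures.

For the 1D instantaneous-source solution, setting ∂C/∂t = 0 at fixed x gives v²t² + 2Dt − x² = 0, so t = (√(D² + v²x²) − D)/v².
√(D² + v²x²) = √(0.0198² + 0.753² × 37.4²) = 28.16; v² = 0.567009.
t = (28.16 − 0.0198)/0.567009 = 49.6 days (vs. the pure-advection estimate x/v = 49.7 d).

49.6 days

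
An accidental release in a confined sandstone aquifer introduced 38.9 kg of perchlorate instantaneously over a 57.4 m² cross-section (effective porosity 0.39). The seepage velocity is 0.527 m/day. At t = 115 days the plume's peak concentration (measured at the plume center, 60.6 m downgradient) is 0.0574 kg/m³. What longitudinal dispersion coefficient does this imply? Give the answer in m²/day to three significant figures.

At the plume center C_max = M/(n_e·A·√(4πDt)), so D = M²/(4πt·(n_e·A·C_max)²).
n_e·A·C_max = 0.39 × 57.4 × 0.0574 = 1.285 kg/m.
D = 38.9²/(4π × 115 × 1.285²) = 0.634 m²/day.

0.634 m²/day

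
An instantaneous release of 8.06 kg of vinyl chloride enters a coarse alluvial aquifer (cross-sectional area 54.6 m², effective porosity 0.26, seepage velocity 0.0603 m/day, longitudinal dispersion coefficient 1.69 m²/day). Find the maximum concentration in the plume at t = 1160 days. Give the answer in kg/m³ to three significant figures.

0.00362 kg/m³

The peak of an instantaneous 1D plume sits at x = vt; there the Gaussian factor is 1 and C_max = M/(n_e·A·√(4πDt)), where n_e·A is the pore area the mass is dissolved in.
√(4πDt) = √(4π × 1.69 × 1160) = 157.0 m, so C_max = 8.06/(0.26 × 54.6 × 157.0) = 0.00362 kg/m³.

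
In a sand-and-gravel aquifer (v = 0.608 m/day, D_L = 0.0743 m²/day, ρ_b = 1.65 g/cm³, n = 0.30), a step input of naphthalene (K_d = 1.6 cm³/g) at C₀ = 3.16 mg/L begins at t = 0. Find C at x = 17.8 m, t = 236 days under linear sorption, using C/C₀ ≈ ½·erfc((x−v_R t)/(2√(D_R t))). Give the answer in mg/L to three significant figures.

Retardation factor R = 1 + ρ_b·K_d/n = 1 + 1.65 × 1.6/0.30 = 9.800.
Sorption retards both mechanisms: v_R = v/R = 0.06204 m/day, D_R = D/R = 0.007582 m²/day.
v_R·t = 0.06204 × 236 = 14.64144 m; 2√(D_R t) = 2.675 m; argument = (17.8 − 14.64144)/2.675 = 1.181.
C = C₀ × ½·erfc(1.181) = 3.16 × 0.04744 = 0.150 mg/L.

0.150 mg/L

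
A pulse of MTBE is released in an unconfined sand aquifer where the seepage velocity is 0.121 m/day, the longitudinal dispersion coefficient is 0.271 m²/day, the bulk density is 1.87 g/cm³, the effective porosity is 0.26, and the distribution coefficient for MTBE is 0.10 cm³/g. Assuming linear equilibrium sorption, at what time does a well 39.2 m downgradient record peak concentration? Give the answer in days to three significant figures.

Retardation factor R = 1 + ρ_b·K_d/n = 1 + 1.87 × 0.10/0.26 = 1.719.
Sorption retards both mechanisms: v_R = v/R = 0.07039 m/day, D_R = D/R = 0.1576 m²/day.
Peak time from v_R²t² + 2D_R t − x² = 0: t = (√(D_R² + v_R²x²) − D_R)/v_R².
√(D_R² + v_R²x²) = √(0.1576² + 0.07039² × 39.2²) = 2.764; v_R² = 0.004955.
t = (2.764 − 0.1576)/0.004955 = 526 days.

526 days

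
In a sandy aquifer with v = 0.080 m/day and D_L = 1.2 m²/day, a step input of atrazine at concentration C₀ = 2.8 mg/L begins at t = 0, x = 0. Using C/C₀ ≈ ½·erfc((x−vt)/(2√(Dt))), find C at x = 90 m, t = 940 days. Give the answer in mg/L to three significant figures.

1.06 mg/L

For a continuous step input, C/C₀ ≈ ½·erfc((x−vt)/(2√(Dt))).
vt = 0.080 × 940 = 75.2 m and 2√(Dt) = 2√(1.2 × 940) = 67.17 m.
Argument (x−vt)/(2√(Dt)) = (90 − 75.2)/67.17 = 0.2203; ½·erfc(0.2203) = 0.3777.
C = 2.8 × 0.3777 = 1.06 mg/L.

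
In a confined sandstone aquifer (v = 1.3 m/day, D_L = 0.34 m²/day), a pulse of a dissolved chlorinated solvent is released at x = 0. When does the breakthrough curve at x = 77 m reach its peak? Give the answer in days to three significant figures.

59.0 days

For the 1D instantaneous-source solution, setting ∂C/∂t = 0 at fixed x gives v²t² + 2Dt − x² = 0, so t = (√(D² + v²x²) − D)/v².
√(D² + v²x²) = √(0.34² + 1.3² × 77²) = 100.1; v² = 1.69.
t = (100.1 − 0.34)/1.69 = 59.0 days (vs. the pure-advection estimate x/v = 59.2 d).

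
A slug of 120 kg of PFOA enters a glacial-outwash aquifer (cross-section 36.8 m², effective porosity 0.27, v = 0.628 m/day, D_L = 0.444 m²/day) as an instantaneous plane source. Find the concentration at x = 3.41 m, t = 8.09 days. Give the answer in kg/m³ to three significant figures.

1.48 kg/m³

For an instantaneous plane source, C(x,t) = M/(n_e·A·√(4πDt)) · exp(−(x−vt)²/(4Dt)), with n_e·A the pore (flow) area.
Plume center vt = 0.628 × 8.09 = 5.08052 m, so the well at 3.41 m is 1.67052 m upgradient of the peak.
√(4πDt) = 6.718 m, giving peak height M/(n_e·A·√(4πDt)) = 120/(0.27 × 36.8 × 6.718) = 1.798 kg/m³.
(x−vt)²/(4Dt) = (-1.67052)²/(4 × 0.444 × 8.09) = 0.1942; exp(−0.1942) = 0.8235.
C = 1.798 × 0.8235 = 1.48 kg/m³.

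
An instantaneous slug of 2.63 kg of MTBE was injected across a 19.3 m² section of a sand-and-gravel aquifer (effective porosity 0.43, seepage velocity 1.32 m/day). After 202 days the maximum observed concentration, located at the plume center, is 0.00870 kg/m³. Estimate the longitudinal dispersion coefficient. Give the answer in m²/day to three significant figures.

0.523 m²/day

At the plume center C_max = M/(n_e·A·√(4πDt)), so D = M²/(4πt·(n_e·A·C_max)²).
n_e·A·C_max = 0.43 × 19.3 × 0.00870 = 0.07220 kg/m.
D = 2.63²/(4π × 202 × 0.07220²) = 0.523 m²/day.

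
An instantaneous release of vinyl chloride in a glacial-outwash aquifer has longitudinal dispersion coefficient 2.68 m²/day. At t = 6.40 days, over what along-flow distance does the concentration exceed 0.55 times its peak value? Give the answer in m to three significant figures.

The plume is Gaussian with σ = √(2Dt) = √(2 × 2.68 × 6.40) = 5.857 m.
C/C_peak = exp(−Δx²/(2σ²)) = 0.55 ⇒ Δx = σ·√(−2 ln 0.55) = 5.857 × 1.093 = 6.402 m.
Width = 2Δx = 12.8 m.

12.8 m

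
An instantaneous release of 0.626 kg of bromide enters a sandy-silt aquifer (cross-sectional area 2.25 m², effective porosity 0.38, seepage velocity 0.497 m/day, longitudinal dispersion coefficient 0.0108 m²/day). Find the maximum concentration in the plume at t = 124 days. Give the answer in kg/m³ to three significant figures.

0.178 kg/m³

The peak of an instantaneous 1D plume sits at x = vt; there the Gaussian factor is 1 and C_max = M/(n_e·A·√(4πDt)), where n_e·A is the pore area the mass is dissolved in.
√(4πDt) = √(4π × 0.0108 × 124) = 4.102 m, so C_max = 0.626/(0.38 × 2.25 × 4.102) = 0.178 kg/m³.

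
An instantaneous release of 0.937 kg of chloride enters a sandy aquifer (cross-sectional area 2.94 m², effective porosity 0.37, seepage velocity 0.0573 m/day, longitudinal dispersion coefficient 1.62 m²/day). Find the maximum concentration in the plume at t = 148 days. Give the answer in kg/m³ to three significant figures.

The peak of an instantaneous 1D plume sits at x = vt; there the Gaussian factor is 1 and C_max = M/(n_e·A·√(4πDt)), where n_e·A is the pore area the mass is dissolved in.
√(4πDt) = √(4π × 1.62 × 148) = 54.89 m, so C_max = 0.937/(0.37 × 2.94 × 54.89) = 0.0157 kg/m³.

0.0157 kg/m³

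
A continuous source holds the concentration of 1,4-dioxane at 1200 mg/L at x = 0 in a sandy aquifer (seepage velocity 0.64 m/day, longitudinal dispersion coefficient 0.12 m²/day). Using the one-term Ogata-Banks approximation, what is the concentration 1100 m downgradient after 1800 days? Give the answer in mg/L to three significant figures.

For a continuous step input, C/C₀ ≈ ½·erfc((x−vt)/(2√(Dt))).
vt = 0.64 × 1800 = 1152 m and 2√(Dt) = 2√(0.12 × 1800) = 29.39 m.
Argument (x−vt)/(2√(Dt)) = (1100 − 1152)/29.39 = -1.769; ½·erfc(-1.769) = 0.9938.
C = 1200 × 0.9938 = 1190 mg/L.

1190 mg/L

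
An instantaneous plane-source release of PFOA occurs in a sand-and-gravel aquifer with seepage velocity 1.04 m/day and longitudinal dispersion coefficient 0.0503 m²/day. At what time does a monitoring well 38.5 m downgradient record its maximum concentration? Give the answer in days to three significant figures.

For the 1D instantaneous-source solution, setting ∂C/∂t = 0 at fixed x gives v²t² + 2Dt − x² = 0, so t = (√(D² + v²x²) − D)/v².
√(D² + v²x²) = √(0.0503² + 1.04² × 38.5²) = 40.04; v² = 1.0816.
t = (40.04 − 0.0503)/1.0816 = 37.0 days (vs. the pure-advection estimate x/v = 37.0 d).

37.0 days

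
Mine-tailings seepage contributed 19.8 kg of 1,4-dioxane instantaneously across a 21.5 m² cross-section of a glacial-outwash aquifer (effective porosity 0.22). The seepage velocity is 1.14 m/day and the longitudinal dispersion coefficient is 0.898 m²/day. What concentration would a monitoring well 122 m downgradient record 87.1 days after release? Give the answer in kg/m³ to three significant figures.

0.0257 kg/m³

For an instantaneous plane source, C(x,t) = M/(n_e·A·√(4πDt)) · exp(−(x−vt)²/(4Dt)), with n_e·A the pore (flow) area.
Plume center vt = 1.14 × 87.1 = 99.294 m, so the well at 122 m is 22.706 m downgradient of the peak.
√(4πDt) = 31.35 m, giving peak height M/(n_e·A·√(4πDt)) = 19.8/(0.22 × 21.5 × 31.35) = 0.1335 kg/m³.
(x−vt)²/(4Dt) = (22.706)²/(4 × 0.898 × 87.1) = 1.648; exp(−1.648) = 0.1924.
C = 0.1335 × 0.1924 = 0.0257 kg/m³.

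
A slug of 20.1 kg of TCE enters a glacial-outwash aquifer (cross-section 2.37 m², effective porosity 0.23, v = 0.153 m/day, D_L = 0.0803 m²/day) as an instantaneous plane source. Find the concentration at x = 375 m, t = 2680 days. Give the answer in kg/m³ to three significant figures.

0.170 kg/m³

For an instantaneous plane source, C(x,t) = M/(n_e·A·√(4πDt)) · exp(−(x−vt)²/(4Dt)), with n_e·A the pore (flow) area.
Plume center vt = 0.153 × 2680 = 410.04 m, so the well at 375 m is 35.04 m upgradient of the peak.
√(4πDt) = 52.00 m, giving peak height M/(n_e·A·√(4πDt)) = 20.1/(0.23 × 2.37 × 52.00) = 0.7091 kg/m³.
(x−vt)²/(4Dt) = (-35.04)²/(4 × 0.0803 × 2680) = 1.426; exp(−1.426) = 0.2403.
C = 0.7091 × 0.2403 = 0.170 kg/m³.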